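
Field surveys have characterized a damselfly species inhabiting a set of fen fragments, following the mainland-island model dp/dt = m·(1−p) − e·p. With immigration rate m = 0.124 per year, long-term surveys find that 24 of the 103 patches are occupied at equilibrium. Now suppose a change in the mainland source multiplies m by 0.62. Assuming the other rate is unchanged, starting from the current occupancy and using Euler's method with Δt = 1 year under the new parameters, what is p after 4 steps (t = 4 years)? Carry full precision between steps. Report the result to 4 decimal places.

Observed p* = 24/103 = 0.23301.
Balance m(1−p*) = e·p* gives e = m(1−p*)/p* = 0.124×0.76699/0.23301 = 0.40817.
Starting from p₀ = 0.23301; update p ← p + (dp/dt)·Δt with the new parameters.
step 1: Δp = -0.03614, p = 0.19687
step 2: Δp = -0.01861, p = 0.17826
step 3: Δp = -0.00958, p = 0.16867
step 4: Δp = -0.00494, p = 0.16374

0.1637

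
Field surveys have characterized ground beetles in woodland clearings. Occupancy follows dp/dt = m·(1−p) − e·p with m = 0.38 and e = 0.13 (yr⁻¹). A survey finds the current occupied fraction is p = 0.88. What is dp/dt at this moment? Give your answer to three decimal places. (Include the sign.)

-0.069

Colonization term: m·(1−p) = 0.38×0.1200 = 0.04560.
Extinction term: e·p = 0.11440.
dp/dt = 0.04560 − 0.11440 = -0.06880.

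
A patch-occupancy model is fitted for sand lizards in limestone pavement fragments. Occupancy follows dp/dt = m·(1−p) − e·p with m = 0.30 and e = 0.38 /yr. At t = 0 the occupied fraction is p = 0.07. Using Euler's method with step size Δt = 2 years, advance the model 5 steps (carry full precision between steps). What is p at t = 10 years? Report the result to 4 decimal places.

Update rule: p ← p + [m·(1−p) − e·p]·Δt with Δt = 2.
step 1: Δp = +0.50480, p = 0.57480
step 2: Δp = -0.18173, p = 0.39307
step 3: Δp = +0.06542, p = 0.45849
step 4: Δp = -0.02355, p = 0.43494
step 5: Δp = +0.00848, p = 0.44342

0.4434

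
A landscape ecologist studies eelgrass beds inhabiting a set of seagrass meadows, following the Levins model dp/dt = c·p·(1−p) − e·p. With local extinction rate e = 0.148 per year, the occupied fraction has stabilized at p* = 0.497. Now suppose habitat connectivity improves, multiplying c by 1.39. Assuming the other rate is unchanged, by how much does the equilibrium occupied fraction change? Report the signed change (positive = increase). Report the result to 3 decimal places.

0.141

Balance c(1−p*) = e gives c = e/(1 − 0.49700) = 0.148/0.50300 = 0.29423.
New p* = 1 − e/c = 1 − 0.14800/0.40898 = 0.63812.
Δp* = 0.63812 − 0.49700 = +0.14112.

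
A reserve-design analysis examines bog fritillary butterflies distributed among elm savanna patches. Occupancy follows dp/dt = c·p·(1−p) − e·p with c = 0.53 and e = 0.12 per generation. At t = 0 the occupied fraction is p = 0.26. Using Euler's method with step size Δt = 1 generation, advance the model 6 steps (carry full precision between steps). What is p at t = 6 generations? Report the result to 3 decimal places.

Update rule: p ← p + [c·p·(1−p) − e·p]·Δt with Δt = 1.
  1  |  dp/dt·Δt = +0.070772  |  p_1 = 0.330772
  2  |  dp/dt·Δt = +0.077629  |  p_2 = 0.408401
  3  |  dp/dt·Δt = +0.079045  |  p_3 = 0.487446
  4  |  dp/dt·Δt = +0.073923  |  p_4 = 0.561369
  5  |  dp/dt·Δt = +0.063140  |  p_5 = 0.624509
  6  |  dp/dt·Δt = +0.049343  |  p_6 = 0.673851

0.674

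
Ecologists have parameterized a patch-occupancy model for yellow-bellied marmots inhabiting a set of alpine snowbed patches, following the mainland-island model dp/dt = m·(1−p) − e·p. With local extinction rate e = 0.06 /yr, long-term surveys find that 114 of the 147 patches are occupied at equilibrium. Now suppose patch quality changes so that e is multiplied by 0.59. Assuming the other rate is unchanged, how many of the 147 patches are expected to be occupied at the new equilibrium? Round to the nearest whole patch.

126

Observed p* = 114/147 = 0.77551.
Balance m(1−p*) = e·p* gives m = e·p*/(1−p*) = 0.06×0.77551/0.22449 = 0.20727.
New p* = m/(m+e) = 0.20727/(0.20727+0.03540) = 0.85412.
Expected occupied = 147 × 0.85412 = 125.56 ≈ 126.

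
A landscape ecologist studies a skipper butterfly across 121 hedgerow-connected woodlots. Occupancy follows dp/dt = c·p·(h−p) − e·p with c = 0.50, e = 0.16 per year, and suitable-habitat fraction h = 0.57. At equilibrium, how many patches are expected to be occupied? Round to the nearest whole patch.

p* = h − e/c = 0.57 − 0.3200 = 0.2500.
Expected occupied patches = N × p* = 121 × 0.2500 = 30.25 ≈ 30.

30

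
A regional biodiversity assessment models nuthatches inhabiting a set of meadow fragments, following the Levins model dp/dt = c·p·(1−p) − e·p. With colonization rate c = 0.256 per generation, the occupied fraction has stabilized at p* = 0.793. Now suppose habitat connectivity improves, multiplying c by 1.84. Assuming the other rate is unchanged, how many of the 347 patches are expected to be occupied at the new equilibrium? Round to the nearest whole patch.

Balance c(1−p*) = e gives e = 0.256×(1 − 0.79300) = 0.05299.
New p* = 1 − e/c = 1 − 0.05299/0.47104 = 0.88750.
Expected occupied = 347 × 0.88750 = 307.96 ≈ 308.

308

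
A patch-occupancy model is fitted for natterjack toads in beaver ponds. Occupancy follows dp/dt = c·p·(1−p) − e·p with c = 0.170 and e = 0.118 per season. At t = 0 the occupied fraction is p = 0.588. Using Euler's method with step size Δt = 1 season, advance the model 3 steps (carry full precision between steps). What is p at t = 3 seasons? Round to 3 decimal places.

Update rule: p ← p + [c·p·(1−p) − e·p]·Δt with Δt = 1.
step 1: Δp = -0.02820, p = 0.55980
step 2: Δp = -0.02416, p = 0.53564
step 3: Δp = -0.02092, p = 0.51471

0.515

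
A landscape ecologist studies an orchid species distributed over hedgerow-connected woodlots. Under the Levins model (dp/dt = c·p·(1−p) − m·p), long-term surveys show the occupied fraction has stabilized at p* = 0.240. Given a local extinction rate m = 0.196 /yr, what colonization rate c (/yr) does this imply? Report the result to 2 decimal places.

0.26

At equilibrium c(1−p*) = m, so c = m/(1−p*).
c = 0.196/(1 − 0.240) = 0.196/0.7600 = 0.2579.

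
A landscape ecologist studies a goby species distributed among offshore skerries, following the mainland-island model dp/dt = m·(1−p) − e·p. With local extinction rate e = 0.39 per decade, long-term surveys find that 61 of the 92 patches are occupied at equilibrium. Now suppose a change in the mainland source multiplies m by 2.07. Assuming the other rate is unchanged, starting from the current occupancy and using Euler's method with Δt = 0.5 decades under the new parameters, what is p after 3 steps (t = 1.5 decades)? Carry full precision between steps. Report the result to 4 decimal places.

Observed p* = 61/92 = 0.66304.
Balance m(1−p*) = e·p* gives m = e·p*/(1−p*) = 0.39×0.66304/0.33696 = 0.76742.
Starting from p₀ = 0.66304; update p ← p + (dp/dt)·Δt with the new parameters.
p: 0.66304 → 0.80139  (Δp = +0.13834)
p: 0.80139 → 0.80287  (Δp = +0.00148)
p: 0.80287 → 0.80289  (Δp = +0.00002)

0.8029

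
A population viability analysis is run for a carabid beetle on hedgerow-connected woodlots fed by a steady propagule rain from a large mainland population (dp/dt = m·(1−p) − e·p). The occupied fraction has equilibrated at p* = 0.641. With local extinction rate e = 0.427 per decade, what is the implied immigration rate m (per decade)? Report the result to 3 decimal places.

0.762

At equilibrium m(1−p*) = e·p*, so m = e·p*/(1−p*).
m = 0.427 × 0.641 / 0.3590 = 0.2737/0.3590 = 0.7624.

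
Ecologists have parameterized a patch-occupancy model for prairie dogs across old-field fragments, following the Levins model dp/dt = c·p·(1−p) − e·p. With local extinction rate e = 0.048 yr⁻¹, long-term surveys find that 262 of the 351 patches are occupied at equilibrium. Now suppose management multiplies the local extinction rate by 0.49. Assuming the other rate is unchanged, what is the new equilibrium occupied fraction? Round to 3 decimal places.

Observed p* = 262/351 = 0.74644.
Balance c(1−p*) = e gives c = e/(1 − 0.74644) = 0.048/0.25356 = 0.18930.
New p* = 1 − e/c = 1 − 0.02352/0.18930 = 0.87575.

0.876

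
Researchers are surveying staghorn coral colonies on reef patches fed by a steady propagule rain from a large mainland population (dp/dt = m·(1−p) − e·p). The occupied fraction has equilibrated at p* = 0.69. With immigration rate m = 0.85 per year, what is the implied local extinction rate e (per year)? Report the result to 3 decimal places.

0.382

At equilibrium m(1−p*) = e·p*, so e = m(1−p*)/p*.
e = 0.85 × 0.3100 / 0.69 = 0.3819.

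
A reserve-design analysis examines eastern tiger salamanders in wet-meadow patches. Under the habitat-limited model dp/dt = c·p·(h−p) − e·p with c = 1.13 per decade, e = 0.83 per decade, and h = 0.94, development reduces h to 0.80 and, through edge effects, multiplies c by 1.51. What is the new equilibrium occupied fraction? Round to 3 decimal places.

0.314

Before: p* = h − e/c = 0.94 − 0.83/1.13 = 0.94 − 0.7345 = 0.2055.
After: c = 1.7063, e = 0.83, h = 0.80; p* = 0.80 − 0.83/1.7063 = 0.3136.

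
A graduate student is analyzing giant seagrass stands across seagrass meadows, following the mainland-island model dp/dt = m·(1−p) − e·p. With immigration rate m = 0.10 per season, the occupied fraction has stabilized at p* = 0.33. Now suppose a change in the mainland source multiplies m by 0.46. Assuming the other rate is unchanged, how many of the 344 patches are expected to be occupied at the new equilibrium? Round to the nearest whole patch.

64

Balance m(1−p*) = e·p* gives e = m(1−p*)/p* = 0.10×0.67000/0.33000 = 0.20303.
New p* = m/(m+e) = 0.04600/(0.04600+0.20303) = 0.18472.
Expected occupied = 344 × 0.18472 = 63.54 ≈ 64.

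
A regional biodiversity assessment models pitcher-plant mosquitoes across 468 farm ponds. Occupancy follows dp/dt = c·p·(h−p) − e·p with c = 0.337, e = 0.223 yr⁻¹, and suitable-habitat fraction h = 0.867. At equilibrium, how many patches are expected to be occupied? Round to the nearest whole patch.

p* = h − e/c = 0.867 − 0.6617 = 0.2053.
Expected occupied patches = N × p* = 468 × 0.2053 = 96.07 ≈ 96.

96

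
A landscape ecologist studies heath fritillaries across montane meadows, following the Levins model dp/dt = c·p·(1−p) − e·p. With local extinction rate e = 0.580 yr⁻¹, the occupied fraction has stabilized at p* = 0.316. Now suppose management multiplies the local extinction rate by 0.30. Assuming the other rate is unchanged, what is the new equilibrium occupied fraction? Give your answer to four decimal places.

0.7948

Balance c(1−p*) = e gives c = e/(1 − 0.31600) = 0.580/0.68400 = 0.84795.
New p* = 1 − e/c = 1 − 0.17400/0.84795 = 0.79480.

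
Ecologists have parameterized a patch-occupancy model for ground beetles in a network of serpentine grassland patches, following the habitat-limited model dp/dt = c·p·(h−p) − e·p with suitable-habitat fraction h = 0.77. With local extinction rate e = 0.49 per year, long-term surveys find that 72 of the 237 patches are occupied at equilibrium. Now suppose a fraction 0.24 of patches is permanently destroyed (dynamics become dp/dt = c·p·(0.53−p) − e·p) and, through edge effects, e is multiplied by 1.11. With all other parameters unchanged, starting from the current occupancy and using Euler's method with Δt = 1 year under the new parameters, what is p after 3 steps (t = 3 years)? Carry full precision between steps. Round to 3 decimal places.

0.140

Observed p* = 72/237 = 0.30380.
Balance c(h−p*) = e gives c = e/(0.77 − 0.30380) = 0.49/0.46620 = 1.05105.
Starting from p₀ = 0.30380; update p ← p + (dp/dt)·Δt with the new parameters.
  1  |  dp/dt·Δt = -0.093008  |  p_1 = 0.210790
  2  |  dp/dt·Δt = -0.043928  |  p_2 = 0.166862
  3  |  dp/dt·Δt = -0.027069  |  p_3 = 0.139793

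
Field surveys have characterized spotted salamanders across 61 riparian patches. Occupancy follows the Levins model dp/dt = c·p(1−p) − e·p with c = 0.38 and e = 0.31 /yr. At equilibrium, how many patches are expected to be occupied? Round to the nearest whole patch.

11

p* = 1 − e/c = 1 − 0.31/0.38 = 0.1842.
Expected occupied patches = N × p* = 61 × 0.1842 = 11.24 ≈ 11.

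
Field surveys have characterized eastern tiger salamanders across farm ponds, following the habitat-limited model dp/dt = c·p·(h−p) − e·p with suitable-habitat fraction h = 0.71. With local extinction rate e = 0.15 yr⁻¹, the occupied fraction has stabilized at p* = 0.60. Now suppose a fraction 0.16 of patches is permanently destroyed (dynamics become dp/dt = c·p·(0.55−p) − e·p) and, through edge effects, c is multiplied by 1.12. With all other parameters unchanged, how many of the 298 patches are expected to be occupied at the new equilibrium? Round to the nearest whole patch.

135

Balance c(h−p*) = e gives c = e/(0.71 − 0.60000) = 0.15/0.11000 = 1.36364.
New p* = 0.55 − e/c = 0.55 − 0.15000/1.52728 = 0.45179.
Expected occupied = 298 × 0.45179 = 134.63 ≈ 135.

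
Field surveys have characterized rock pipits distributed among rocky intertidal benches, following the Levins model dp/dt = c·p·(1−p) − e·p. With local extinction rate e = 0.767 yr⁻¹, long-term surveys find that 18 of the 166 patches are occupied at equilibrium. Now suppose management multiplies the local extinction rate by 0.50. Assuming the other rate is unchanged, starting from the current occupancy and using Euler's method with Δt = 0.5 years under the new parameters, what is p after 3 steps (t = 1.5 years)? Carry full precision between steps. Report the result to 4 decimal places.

Observed p* = 18/166 = 0.10843.
Balance c(1−p*) = e gives c = e/(1 − 0.10843) = 0.767/0.89157 = 0.86028.
Starting from p₀ = 0.10843; update p ← p + (dp/dt)·Δt with the new parameters.
p: 0.10843 → 0.12923  (Δp = +0.02079)
p: 0.12923 → 0.15285  (Δp = +0.02362)
p: 0.15285 → 0.17924  (Δp = +0.02639)

0.1792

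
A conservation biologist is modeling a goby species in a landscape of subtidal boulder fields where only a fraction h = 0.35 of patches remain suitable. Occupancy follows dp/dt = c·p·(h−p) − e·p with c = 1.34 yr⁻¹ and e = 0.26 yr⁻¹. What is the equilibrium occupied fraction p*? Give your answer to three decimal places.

0.156

Setting dp/dt = 0 and dividing by p* gives c·(h−p*) = e.
So p* = h − e/c = 0.35 − 0.26/1.34 = 0.35 − 0.1940 = 0.1560.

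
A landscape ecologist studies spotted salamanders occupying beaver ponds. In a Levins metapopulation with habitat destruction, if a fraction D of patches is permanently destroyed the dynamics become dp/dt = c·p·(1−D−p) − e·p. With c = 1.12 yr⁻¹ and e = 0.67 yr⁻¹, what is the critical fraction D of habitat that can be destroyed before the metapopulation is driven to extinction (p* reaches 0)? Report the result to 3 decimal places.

The nontrivial equilibrium is p* = (1−D) − e/c; extinction occurs when this hits zero.
So D_crit = 1 − e/c = 1 − 0.67/1.12 = 1 − 0.5982 = 0.4018.
This equals the undisturbed p*, a classic result of Lande's extension.

0.402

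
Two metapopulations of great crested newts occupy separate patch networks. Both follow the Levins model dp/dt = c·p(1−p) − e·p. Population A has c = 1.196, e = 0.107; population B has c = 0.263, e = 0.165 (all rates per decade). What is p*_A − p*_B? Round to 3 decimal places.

A: p*_A = 1 − 0.107/1.196 = 0.9105.
B: p*_B = 1 − 0.165/0.263 = 0.3726.
p*_A − p*_B = 0.9105 − 0.3726 = 0.5379.

0.538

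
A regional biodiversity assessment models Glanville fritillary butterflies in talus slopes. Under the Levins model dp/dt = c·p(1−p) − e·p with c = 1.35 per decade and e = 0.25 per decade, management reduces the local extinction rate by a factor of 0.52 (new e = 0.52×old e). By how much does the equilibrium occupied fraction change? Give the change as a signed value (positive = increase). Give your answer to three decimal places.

0.089

Before: p* = 1 − 0.25/1.35 = 0.8148.
After the change, c = 1.35, e = 0.13, so p* = 1 − 0.13/1.35 = 0.9037.
Δp* = 0.9037 − 0.8148 = +0.0889.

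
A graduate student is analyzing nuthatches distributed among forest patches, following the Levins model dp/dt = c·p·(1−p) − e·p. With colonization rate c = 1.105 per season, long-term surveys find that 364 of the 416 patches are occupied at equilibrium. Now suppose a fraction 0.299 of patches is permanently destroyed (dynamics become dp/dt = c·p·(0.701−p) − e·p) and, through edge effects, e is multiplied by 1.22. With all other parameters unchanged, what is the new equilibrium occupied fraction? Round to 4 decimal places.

Observed p* = 364/416 = 0.87500.
Balance c(1−p*) = e gives e = 1.105×(1 − 0.87500) = 0.13812.
New p* = 0.701 − e/c = 0.701 − 0.16851/1.10500 = 0.54850.

0.5485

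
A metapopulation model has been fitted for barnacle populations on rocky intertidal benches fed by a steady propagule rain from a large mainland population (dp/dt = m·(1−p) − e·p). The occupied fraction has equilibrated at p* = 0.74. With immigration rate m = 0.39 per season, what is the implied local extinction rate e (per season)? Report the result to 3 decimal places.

At equilibrium m(1−p*) = e·p*, so e = m(1−p*)/p*.
e = 0.39 × 0.2600 / 0.74 = 0.1370.

0.137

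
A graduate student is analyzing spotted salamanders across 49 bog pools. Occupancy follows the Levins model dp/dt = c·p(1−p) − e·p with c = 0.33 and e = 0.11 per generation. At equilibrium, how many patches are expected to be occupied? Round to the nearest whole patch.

33

p* = 1 − e/c = 1 − 0.11/0.33 = 0.6667.
Expected occupied patches = N × p* = 49 × 0.6667 = 32.67 ≈ 33.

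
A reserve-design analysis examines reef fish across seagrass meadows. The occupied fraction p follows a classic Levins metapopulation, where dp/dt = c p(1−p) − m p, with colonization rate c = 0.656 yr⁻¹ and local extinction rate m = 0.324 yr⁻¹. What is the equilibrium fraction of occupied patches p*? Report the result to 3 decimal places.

0.506

Setting dp/dt = 0 and dividing through by p* gives c·(1−p*) = m.
So p* = 1 − m/c = 1 − 0.324/0.656 = 1 − 0.4939 = 0.5061.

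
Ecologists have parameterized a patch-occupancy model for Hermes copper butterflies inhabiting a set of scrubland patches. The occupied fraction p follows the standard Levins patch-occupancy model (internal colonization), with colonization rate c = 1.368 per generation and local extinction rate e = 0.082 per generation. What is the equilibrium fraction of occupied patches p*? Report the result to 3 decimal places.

0.940

At equilibrium, colonization balances extinction: c·p*·(1−p*) = e·p*.
So p* = 1 − e/c = 1 − 0.082/1.368 = 1 − 0.0599 = 0.9401.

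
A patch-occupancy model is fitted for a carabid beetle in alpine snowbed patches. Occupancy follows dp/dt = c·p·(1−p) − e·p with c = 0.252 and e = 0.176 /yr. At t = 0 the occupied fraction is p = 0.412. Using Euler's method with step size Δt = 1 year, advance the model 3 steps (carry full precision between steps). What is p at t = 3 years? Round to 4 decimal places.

Update rule: p ← p + [c·p·(1−p) − e·p]·Δt with Δt = 1.
t = 1: p = 0.41200 + (-0.01146) = 0.40054
t = 2: p = 0.40054 + (-0.00999) = 0.39055
t = 3: p = 0.39055 + (-0.00876) = 0.38179

0.3818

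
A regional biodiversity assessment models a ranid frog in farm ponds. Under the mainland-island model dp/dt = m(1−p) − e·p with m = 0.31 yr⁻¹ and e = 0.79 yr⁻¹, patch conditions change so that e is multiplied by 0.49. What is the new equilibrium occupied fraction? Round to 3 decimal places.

0.445

Before: p* = 0.31/(0.31+0.79) = 0.2818.
After: m = 0.31, e = 0.3871; p* = 0.31/0.6971 = 0.4447.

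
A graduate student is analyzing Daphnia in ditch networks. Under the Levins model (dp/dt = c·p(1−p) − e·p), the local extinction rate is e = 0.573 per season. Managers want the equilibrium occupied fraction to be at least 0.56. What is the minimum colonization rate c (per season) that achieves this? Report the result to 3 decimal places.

p* = 1 − e/c ≥ 0.56 requires e/c ≤ 0.4400, i.e. c ≥ e/0.4400.
c_min = 0.573/0.4400 = 1.3023.

1.302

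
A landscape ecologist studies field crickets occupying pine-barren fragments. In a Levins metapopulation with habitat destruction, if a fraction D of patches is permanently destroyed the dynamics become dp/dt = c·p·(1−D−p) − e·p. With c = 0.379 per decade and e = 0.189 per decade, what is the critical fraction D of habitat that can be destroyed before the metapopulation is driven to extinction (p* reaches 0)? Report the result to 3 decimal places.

The nontrivial equilibrium is p* = (1−D) − e/c; extinction occurs when this hits zero.
So D_crit = 1 − e/c = 1 − 0.189/0.379 = 1 − 0.4987 = 0.5013.
This equals the undisturbed p*, a classic result of Lande's extension.

0.501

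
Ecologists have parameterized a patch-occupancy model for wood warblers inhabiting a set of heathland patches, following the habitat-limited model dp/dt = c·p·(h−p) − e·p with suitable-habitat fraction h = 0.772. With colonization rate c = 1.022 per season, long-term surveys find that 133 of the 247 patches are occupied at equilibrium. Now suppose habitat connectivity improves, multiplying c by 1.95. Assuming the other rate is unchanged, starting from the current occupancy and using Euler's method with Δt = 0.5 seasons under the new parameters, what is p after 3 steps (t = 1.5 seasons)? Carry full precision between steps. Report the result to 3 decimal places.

Observed p* = 133/247 = 0.53846.
Balance c(h−p*) = e gives e = 1.022×(0.772 − 0.53846) = 0.23868.
Starting from p₀ = 0.53846; update p ← p + (dp/dt)·Δt with the new parameters.
step 1: Δp = +0.06105, p = 0.59951
step 2: Δp = +0.03150, p = 0.63101
step 3: Δp = +0.01335, p = 0.64436

0.644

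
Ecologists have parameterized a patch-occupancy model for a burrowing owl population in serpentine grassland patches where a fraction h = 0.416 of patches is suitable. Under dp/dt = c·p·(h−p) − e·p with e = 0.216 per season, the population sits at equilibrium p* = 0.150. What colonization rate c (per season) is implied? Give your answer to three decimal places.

0.812

At equilibrium c(h−p*) = e, so c = e/(h−p*).
c = 0.216/(0.416 − 0.150) = 0.216/0.2660 = 0.8120.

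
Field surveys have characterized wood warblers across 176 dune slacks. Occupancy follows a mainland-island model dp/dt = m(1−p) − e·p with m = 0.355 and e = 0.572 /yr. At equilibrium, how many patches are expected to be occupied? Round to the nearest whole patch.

p* = m/(m+e) = 0.355/0.9270 = 0.3830.
Expected occupied patches = N × p* = 176 × 0.3830 = 67.40 ≈ 67.

67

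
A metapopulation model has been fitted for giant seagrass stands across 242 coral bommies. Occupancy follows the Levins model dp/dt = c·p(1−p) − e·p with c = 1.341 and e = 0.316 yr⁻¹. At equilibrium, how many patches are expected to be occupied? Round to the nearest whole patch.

185

p* = 1 − e/c = 1 − 0.316/1.341 = 0.7644.
Expected occupied patches = N × p* = 242 × 0.7644 = 184.97 ≈ 185.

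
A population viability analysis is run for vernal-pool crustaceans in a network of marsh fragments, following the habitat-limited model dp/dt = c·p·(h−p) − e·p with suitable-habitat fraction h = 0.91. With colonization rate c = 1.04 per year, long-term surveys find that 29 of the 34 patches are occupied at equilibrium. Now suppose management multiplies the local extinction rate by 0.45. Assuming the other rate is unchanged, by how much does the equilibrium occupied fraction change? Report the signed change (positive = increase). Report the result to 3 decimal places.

0.031

Observed p* = 29/34 = 0.85294.
Balance c(h−p*) = e gives e = 1.04×(0.91 − 0.85294) = 0.05934.
New p* = 0.91 − e/c = 0.91 − 0.02670/1.04000 = 0.88433.
Δp* = 0.88433 − 0.85294 = +0.03139.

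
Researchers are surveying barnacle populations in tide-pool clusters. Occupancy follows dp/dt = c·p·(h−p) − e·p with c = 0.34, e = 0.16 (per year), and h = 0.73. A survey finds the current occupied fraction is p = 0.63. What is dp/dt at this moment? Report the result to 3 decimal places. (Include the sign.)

-0.079

Colonization term: c·p·(h−p) = 0.34×0.63×0.1000 = 0.02142.
Extinction term: e·p = 0.10080.
dp/dt = 0.02142 − 0.10080 = -0.07938.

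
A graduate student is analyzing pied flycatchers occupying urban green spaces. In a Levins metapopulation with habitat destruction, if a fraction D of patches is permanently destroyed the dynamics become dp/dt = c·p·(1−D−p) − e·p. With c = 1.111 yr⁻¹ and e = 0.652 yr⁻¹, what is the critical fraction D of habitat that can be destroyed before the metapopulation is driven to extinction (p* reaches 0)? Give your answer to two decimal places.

The nontrivial equilibrium is p* = (1−D) − e/c; extinction occurs when this hits zero.
So D_crit = 1 − e/c = 1 − 0.652/1.111 = 1 − 0.5869 = 0.4131.
Note this equals the original equilibrium occupancy — the Levins extinction-debt result.

0.41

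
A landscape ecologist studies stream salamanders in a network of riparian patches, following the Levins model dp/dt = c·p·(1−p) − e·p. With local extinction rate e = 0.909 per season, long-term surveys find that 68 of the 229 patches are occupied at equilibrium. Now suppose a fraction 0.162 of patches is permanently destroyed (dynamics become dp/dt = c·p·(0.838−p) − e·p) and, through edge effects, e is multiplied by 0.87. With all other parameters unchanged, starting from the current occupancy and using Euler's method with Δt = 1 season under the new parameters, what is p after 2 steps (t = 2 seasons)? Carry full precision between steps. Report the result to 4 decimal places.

0.2547

Observed p* = 68/229 = 0.29694.
Balance c(1−p*) = e gives c = e/(1 − 0.29694) = 0.909/0.70306 = 1.29293.
Starting from p₀ = 0.29694; update p ← p + (dp/dt)·Δt with the new parameters.
step 1: Δp = -0.02711, p = 0.26984
step 2: Δp = -0.01518, p = 0.25466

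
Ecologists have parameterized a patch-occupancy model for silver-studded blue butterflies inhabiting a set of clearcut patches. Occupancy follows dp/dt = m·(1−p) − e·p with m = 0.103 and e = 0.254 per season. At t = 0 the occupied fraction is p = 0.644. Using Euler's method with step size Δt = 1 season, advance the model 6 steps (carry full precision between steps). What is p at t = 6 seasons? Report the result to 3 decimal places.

0.314

Update rule: p ← p + [m·(1−p) − e·p]·Δt with Δt = 1.
p: 0.64400 → 0.51709  (Δp = -0.12691)
p: 0.51709 → 0.43549  (Δp = -0.08160)
p: 0.43549 → 0.38302  (Δp = -0.05247)
p: 0.38302 → 0.34928  (Δp = -0.03374)
p: 0.34928 → 0.32759  (Δp = -0.02169)
p: 0.32759 → 0.31364  (Δp = -0.01395)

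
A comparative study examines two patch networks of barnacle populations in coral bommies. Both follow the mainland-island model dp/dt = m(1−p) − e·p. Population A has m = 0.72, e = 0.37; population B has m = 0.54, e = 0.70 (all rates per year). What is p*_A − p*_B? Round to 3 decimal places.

0.225

A: p*_A = m/(m+e) = 0.72/1.0900 = 0.6606.
B: p*_B = 0.54/1.2400 = 0.4355.
p*_A − p*_B = 0.6606 − 0.4355 = 0.2251.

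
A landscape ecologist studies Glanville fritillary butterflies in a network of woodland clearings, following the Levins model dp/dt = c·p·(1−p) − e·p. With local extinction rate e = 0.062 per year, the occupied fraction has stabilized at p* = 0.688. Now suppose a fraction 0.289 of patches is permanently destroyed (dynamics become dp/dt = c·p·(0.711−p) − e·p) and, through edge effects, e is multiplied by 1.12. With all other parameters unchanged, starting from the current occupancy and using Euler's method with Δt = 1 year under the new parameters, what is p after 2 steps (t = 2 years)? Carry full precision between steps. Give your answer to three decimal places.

Balance c(1−p*) = e gives c = e/(1 − 0.68800) = 0.062/0.31200 = 0.19872.
Starting from p₀ = 0.68800; update p ← p + (dp/dt)·Δt with the new parameters.
step 1: Δp = -0.04463, p = 0.64337
step 2: Δp = -0.03603, p = 0.60734

0.607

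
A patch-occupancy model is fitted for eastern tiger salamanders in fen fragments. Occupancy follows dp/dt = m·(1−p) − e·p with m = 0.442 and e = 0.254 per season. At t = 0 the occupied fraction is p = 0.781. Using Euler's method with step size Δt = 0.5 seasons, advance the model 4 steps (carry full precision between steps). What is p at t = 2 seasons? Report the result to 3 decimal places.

Update rule: p ← p + [m·(1−p) − e·p]·Δt with Δt = 0.5.
step 1: Δp = -0.05079, p = 0.73021
step 2: Δp = -0.03311, p = 0.69710
step 3: Δp = -0.02159, p = 0.67551
step 4: Δp = -0.01408, p = 0.66143

0.661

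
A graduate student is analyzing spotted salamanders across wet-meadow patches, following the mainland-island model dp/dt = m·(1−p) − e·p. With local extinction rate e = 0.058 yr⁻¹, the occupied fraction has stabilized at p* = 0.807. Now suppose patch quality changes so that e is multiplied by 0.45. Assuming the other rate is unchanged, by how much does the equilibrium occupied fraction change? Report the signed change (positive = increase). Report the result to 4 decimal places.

Balance m(1−p*) = e·p* gives m = e·p*/(1−p*) = 0.058×0.80700/0.19300 = 0.24252.
New p* = m/(m+e) = 0.24252/(0.24252+0.02610) = 0.90284.
Δp* = 0.90284 − 0.80700 = +0.09584.

0.0958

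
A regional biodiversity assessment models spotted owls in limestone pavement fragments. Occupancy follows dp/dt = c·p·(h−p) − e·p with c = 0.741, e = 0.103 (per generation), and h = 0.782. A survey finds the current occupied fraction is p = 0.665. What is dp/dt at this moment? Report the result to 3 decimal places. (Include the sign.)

-0.011

Colonization term: c·p·(h−p) = 0.741×0.665×0.1170 = 0.05765.
Extinction term: e·p = 0.06850.
dp/dt = 0.05765 − 0.06850 = -0.01084.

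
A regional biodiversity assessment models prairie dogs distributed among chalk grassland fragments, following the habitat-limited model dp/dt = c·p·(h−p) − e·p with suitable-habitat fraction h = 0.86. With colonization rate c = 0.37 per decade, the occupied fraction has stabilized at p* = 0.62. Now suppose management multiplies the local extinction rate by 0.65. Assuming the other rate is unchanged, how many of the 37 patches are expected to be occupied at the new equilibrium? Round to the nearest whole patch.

26

Balance c(h−p*) = e gives e = 0.37×(0.86 − 0.62000) = 0.08880.
New p* = 0.86 − e/c = 0.86 − 0.05772/0.37000 = 0.70400.
Expected occupied = 37 × 0.70400 = 26.05 ≈ 26.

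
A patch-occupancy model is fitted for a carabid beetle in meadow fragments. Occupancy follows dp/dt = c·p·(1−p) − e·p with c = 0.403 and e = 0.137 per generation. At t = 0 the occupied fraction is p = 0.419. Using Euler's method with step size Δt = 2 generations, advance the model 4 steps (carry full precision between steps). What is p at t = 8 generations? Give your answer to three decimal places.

0.634

Update rule: p ← p + [c·p·(1−p) − e·p]·Δt with Δt = 2.
p: 0.41900 → 0.50041  (Δp = +0.08141)
p: 0.50041 → 0.56479  (Δp = +0.06439)
p: 0.56479 → 0.60816  (Δp = +0.04336)
p: 0.60816 → 0.63359  (Δp = +0.02544)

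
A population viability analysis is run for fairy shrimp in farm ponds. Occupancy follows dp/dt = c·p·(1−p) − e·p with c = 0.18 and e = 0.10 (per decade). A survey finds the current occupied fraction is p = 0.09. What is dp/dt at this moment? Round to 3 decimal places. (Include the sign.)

0.006

Colonization term: c·p·(1−p) = 0.18×0.09×0.9100 = 0.01474.
Extinction term: e·p = 0.00900.
dp/dt = 0.01474 − 0.00900 = 0.00574.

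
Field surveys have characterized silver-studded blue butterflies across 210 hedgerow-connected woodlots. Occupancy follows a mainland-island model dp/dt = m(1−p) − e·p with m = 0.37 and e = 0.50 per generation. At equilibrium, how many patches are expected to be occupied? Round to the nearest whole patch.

p* = m/(m+e) = 0.37/0.8700 = 0.4253.
Expected occupied patches = N × p* = 210 × 0.4253 = 89.31 ≈ 89.

89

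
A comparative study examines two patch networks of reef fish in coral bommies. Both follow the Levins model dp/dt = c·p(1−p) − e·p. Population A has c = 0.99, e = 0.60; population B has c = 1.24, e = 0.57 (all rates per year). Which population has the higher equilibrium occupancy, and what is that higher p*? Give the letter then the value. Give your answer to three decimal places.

A: p*_A = 1 − 0.60/0.99 = 0.3939.
B: p*_B = 1 − 0.57/1.24 = 0.5403.
B is higher at 0.5403.

B, 0.540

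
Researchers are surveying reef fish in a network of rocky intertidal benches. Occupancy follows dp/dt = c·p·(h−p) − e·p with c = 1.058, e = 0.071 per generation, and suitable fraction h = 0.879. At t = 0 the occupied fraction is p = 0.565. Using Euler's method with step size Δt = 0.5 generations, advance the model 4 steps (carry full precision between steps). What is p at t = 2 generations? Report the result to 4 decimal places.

0.7679

Update rule: p ← p + [c·p·(h−p) − e·p]·Δt with Δt = 0.5.
  1  |  dp/dt·Δt = +0.073792  |  p_1 = 0.638792
  2  |  dp/dt·Δt = +0.058494  |  p_2 = 0.697286
  3  |  dp/dt·Δt = +0.042274  |  p_3 = 0.739560
  4  |  dp/dt·Δt = +0.028298  |  p_4 = 0.767859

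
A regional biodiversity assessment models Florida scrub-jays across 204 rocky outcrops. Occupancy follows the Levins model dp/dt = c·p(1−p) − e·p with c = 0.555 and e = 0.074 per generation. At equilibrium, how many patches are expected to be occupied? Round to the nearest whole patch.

p* = 1 − e/c = 1 − 0.074/0.555 = 0.8667.
Expected occupied patches = N × p* = 204 × 0.8667 = 176.80 ≈ 177.

177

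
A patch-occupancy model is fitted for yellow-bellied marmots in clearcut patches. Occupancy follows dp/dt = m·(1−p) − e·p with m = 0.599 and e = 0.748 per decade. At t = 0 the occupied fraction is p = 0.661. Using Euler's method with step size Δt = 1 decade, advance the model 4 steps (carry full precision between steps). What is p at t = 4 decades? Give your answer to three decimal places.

0.448

Update rule: p ← p + [m·(1−p) − e·p]·Δt with Δt = 1.
  1  |  dp/dt·Δt = -0.291367  |  p_1 = 0.369633
  2  |  dp/dt·Δt = +0.101104  |  p_2 = 0.470737
  3  |  dp/dt·Δt = -0.035083  |  p_3 = 0.435654
  4  |  dp/dt·Δt = +0.012174  |  p_4 = 0.447828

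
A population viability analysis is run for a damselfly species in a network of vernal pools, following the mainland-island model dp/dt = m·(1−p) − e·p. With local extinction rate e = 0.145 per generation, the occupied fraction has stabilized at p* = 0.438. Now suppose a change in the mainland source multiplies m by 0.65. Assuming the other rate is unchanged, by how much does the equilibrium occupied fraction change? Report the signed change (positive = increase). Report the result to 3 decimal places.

Balance m(1−p*) = e·p* gives m = e·p*/(1−p*) = 0.145×0.43800/0.56200 = 0.11301.
New p* = m/(m+e) = 0.07346/(0.07346+0.14500) = 0.33626.
Δp* = 0.33626 − 0.43800 = -0.10174.

-0.102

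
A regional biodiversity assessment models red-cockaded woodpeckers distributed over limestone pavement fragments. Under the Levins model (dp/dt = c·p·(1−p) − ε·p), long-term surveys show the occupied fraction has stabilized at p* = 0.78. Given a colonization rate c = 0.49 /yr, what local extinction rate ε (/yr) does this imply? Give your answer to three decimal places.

At equilibrium c(1−p*) = ε.
ε = 0.49 × (1 − 0.78) = 0.49 × 0.2200 = 0.1078.

0.108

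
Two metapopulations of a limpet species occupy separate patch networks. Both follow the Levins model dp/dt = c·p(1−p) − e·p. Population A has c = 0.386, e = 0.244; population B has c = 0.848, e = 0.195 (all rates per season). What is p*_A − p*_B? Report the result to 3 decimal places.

-0.402

A: p*_A = 1 − 0.244/0.386 = 0.3679.
B: p*_B = 1 − 0.195/0.848 = 0.7700.
p*_A − p*_B = 0.3679 − 0.7700 = -0.4022.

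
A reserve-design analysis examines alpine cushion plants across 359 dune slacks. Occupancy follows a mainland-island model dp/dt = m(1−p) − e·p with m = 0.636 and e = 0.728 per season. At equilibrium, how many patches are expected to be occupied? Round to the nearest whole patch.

167

p* = m/(m+e) = 0.636/1.3640 = 0.4663.
Expected occupied patches = N × p* = 359 × 0.4663 = 167.39 ≈ 167.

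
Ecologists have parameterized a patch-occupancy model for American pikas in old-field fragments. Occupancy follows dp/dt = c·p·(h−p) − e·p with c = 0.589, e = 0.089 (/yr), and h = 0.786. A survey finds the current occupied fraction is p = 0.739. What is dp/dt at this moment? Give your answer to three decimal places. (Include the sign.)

Colonization term: c·p·(h−p) = 0.589×0.739×0.0470 = 0.02046.
Extinction term: e·p = 0.06577.
dp/dt = 0.02046 − 0.06577 = -0.04531.

-0.045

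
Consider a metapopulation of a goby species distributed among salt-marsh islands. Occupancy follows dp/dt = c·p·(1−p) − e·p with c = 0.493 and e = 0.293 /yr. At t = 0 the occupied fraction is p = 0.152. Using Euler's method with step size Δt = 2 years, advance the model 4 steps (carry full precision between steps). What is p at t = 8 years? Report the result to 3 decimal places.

Update rule: p ← p + [c·p·(1−p) − e·p]·Δt with Δt = 2.
t = 2: p = 0.15200 + (+0.03802) = 0.19002
t = 4: p = 0.19002 + (+0.04041) = 0.23043
t = 6: p = 0.23043 + (+0.03982) = 0.27024
t = 8: p = 0.27024 + (+0.03609) = 0.30633

0.306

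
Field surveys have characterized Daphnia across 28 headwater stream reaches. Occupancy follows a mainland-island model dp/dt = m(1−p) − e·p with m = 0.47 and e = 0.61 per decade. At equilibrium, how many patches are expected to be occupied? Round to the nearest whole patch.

12

p* = m/(m+e) = 0.47/1.0800 = 0.4352.
Expected occupied patches = N × p* = 28 × 0.4352 = 12.19 ≈ 12.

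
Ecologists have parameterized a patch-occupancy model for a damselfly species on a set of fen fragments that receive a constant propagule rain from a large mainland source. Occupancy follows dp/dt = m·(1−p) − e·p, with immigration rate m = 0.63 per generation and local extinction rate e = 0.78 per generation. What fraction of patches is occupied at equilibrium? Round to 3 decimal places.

Setting dp/dt = 0: m − m·p* = e·p*, so m = (m+e)·p*.
p* = m/(m+e) = 0.63/(0.63+0.78) = 0.63/1.4100 = 0.4468.

0.447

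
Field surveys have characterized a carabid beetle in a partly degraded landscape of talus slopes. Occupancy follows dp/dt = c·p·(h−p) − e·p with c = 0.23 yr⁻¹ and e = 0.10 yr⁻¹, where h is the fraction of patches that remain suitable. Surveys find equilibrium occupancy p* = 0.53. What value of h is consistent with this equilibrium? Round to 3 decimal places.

At equilibrium c(h−p*) = e, so h = p* + e/c.
h = 0.53 + 0.10/0.23 = 0.53 + 0.4348 = 0.9648.

0.965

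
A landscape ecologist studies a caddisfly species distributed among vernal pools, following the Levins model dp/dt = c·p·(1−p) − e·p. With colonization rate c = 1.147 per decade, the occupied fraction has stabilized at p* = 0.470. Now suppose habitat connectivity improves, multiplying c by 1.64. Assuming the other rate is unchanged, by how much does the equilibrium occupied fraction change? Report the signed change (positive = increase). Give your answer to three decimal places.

Balance c(1−p*) = e gives e = 1.147×(1 − 0.47000) = 0.60791.
New p* = 1 − e/c = 1 − 0.60791/1.88108 = 0.67683.
Δp* = 0.67683 − 0.47000 = +0.20683.

0.207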